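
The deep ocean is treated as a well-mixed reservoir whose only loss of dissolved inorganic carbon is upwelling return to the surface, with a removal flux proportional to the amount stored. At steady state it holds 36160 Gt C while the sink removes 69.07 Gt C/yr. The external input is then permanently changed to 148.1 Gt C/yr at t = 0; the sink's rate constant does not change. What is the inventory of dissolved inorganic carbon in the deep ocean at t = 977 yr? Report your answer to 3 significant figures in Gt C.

71100 Gt C

Residence time τ = M₀/F₀ = 523.5 yr. The eventual steady state is M_∞ = M₀·(F₁/F₀) = 36160 × 148.1/69.07 = 77534 Gt C.
The anomaly ΔM(t) = M(t) − M_∞ decays as ΔM₀·e^(−t/τ) with ΔM₀ = 36160 − 77534 = −41370 Gt C.
At t = 977 yr, e^(−t/τ) = e^(−1.866) = 0.1547, so ΔM = −6401 Gt C and M = 77534 − 6401 = 71133 Gt C.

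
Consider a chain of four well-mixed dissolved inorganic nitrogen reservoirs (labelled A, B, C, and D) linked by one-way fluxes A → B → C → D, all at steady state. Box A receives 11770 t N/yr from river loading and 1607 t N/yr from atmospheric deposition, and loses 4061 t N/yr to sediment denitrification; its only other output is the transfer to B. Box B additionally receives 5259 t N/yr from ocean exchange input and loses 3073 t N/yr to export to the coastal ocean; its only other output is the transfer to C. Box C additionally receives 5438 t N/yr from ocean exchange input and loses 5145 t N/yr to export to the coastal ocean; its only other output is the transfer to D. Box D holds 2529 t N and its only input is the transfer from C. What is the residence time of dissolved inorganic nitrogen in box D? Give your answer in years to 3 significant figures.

0.214 yr

Box A: F(A→B) = (11770 + 1607) − 4061 = 9316.0 t N/yr.
Box B: F(B→C) = (9316.0 + 5259) − 3073 = 11502 t N/yr.
Box C: F(C→D) = (11502 + 5438) − 5145 = 11795 t N/yr.
Box D throughput = its input = 11795 t N/yr; τ = 2529 / 11795 = 0.2144 yr.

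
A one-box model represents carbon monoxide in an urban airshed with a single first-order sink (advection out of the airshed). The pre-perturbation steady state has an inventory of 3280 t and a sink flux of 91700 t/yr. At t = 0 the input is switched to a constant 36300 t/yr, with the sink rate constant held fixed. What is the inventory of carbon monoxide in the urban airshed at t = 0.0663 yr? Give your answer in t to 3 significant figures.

Residence time τ = M₀/F₀ = 0.03577 yr. The eventual steady state is M_∞ = M₀·(F₁/F₀) = 3280 × 36300/91700 = 1298.4 t.
The anomaly ΔM(t) = M(t) − M_∞ decays as ΔM₀·e^(−t/τ) with ΔM₀ = 3280 − 1298.4 = 1982 t.
At t = 0.0663 yr, e^(−t/τ) = e^(−1.854) = 0.1567, so ΔM = 310.5 t and M = 1298.4 + 310.5 = 1608.9 t.

1610 t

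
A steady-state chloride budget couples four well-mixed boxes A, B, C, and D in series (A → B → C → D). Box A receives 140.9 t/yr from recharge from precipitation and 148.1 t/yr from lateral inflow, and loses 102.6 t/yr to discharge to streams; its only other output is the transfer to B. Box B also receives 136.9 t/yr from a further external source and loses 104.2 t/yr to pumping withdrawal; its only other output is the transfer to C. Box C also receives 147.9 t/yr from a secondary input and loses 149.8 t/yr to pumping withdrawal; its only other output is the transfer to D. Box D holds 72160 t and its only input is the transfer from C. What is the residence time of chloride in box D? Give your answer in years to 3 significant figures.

332 yr

Box A: F(A→B) = (140.9 + 148.1) − 102.6 = 186.40 t/yr.
Box B: F(B→C) = (186.40 + 136.9) − 104.2 = 219.10 t/yr.
Box C: F(C→D) = (219.10 + 147.9) − 149.8 = 217.20 t/yr.
Box D throughput = its input = 217.20 t/yr; τ = 72160 / 217.20 = 332.2 yr.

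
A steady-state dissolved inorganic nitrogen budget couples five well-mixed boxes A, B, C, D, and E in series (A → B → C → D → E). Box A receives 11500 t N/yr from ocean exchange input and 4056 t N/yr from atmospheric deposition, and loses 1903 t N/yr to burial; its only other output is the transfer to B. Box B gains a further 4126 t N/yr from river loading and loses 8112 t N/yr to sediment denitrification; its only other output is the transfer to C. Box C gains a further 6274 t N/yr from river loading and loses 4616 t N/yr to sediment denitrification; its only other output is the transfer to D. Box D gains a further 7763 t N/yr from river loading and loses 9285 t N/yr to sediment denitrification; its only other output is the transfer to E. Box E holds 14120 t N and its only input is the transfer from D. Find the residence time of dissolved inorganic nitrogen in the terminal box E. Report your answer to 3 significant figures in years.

Box A: F(A→B) = (11500 + 4056) − 1903 = 13653 t N/yr.
Box B: F(B→C) = (13653 + 4126) − 8112 = 9667.0 t N/yr.
Box C: F(C→D) = (9667.0 + 6274) − 4616 = 11325 t N/yr.
Box D: F(D→E) = (11325 + 7763) − 9285 = 9803.0 t N/yr.
Box E throughput = its input = 9803.0 t N/yr; τ = 14120 / 9803.0 = 1.440 yr.

1.44 yr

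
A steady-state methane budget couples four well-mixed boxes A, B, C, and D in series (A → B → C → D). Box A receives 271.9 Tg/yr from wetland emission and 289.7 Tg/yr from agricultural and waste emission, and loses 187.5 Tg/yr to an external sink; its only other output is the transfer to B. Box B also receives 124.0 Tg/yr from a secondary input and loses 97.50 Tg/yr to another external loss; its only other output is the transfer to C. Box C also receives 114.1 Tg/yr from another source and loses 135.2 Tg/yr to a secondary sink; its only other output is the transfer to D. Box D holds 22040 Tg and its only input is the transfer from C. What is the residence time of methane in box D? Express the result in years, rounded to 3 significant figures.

Box A: F(A→B) = (271.9 + 289.7) − 187.5 = 374.10 Tg/yr.
Box B: F(B→C) = (374.10 + 124.0) − 97.50 = 400.60 Tg/yr.
Box C: F(C→D) = (400.60 + 114.1) − 135.2 = 379.50 Tg/yr.
Box D throughput = its input = 379.50 Tg/yr; τ = 22040 / 379.50 = 58.08 yr.

58.1 yr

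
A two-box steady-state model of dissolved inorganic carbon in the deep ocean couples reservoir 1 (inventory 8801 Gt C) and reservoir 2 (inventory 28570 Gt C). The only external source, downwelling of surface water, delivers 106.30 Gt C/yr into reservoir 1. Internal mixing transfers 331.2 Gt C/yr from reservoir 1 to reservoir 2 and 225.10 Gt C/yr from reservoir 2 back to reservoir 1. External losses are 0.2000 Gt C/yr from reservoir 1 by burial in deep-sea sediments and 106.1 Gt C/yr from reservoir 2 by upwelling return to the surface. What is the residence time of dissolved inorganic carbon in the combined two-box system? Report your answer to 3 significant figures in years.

352 yr

Residence time in the combined system uses the total inventory and the total *external* removal — internal exchanges between the two boxes cancel.
M_total = 8801 + 28570 = 37371 Gt C.
ΣF_external_out = 0.2000 + 106.1 = 106.30 Gt C/yr.
τ = M_total / ΣF_ext = 37371 / 106.30 = 351.6 yr.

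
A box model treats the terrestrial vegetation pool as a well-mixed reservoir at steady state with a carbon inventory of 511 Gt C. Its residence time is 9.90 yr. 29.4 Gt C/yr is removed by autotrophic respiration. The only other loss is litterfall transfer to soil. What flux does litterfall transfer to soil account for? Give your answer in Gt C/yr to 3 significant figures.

Total removal F = M/τ = 511 / 9.90 = 51.62 Gt C/yr.
Litterfall transfer to soil = F − (29.4) = 51.62 − 29.40 = 22.22 Gt C/yr.

22.2 Gt C/yr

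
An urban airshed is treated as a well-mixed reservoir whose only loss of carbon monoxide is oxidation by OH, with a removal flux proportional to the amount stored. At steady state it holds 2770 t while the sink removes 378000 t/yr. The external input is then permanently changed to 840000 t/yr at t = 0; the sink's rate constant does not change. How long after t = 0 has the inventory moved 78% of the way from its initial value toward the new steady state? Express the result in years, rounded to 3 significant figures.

τ = M₀/F₀ = 2770/378000 = 0.007328 yr.
The remaining gap fraction is e^(−t/τ); 78% covered ⇒ e^(−t/τ) = 0.220.
t = −τ ln(0.220) = 0.007328 × 1.514 = 0.01110 yr.

0.0111 yr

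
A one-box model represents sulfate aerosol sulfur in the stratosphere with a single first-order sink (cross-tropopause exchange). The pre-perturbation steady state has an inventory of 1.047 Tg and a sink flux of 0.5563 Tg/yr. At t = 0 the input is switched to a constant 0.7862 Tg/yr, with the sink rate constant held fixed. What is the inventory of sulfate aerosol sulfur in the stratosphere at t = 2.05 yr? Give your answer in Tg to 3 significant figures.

1.33 Tg

Residence time τ = M₀/F₀ = 1.882 yr. The eventual steady state is M_∞ = M₀·(F₁/F₀) = 1.047 × 0.7862/0.5563 = 1.4797 Tg.
The anomaly ΔM(t) = M(t) − M_∞ decays as ΔM₀·e^(−t/τ) with ΔM₀ = 1.047 − 1.4797 = −0.4327 Tg.
At t = 2.05 yr, e^(−t/τ) = e^(−1.089) = 0.3365, so ΔM = −0.1456 Tg and M = 1.4797 − 0.1456 = 1.3341 Tg.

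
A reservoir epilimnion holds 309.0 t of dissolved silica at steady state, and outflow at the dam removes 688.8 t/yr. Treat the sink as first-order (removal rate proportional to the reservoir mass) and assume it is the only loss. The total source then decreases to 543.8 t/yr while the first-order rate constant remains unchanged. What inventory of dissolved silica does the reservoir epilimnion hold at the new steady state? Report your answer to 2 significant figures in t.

240 t

Rate constant k = F/M = 688.8 / 309.0 = 2.229 yr⁻¹.
At the new steady state, source = k·M_new ⇒ M_new = 543.8 / 2.229 = 244.0 t.
(Equivalently M_new = M × F_new/F_old = 309.0 × 543.8/688.8.)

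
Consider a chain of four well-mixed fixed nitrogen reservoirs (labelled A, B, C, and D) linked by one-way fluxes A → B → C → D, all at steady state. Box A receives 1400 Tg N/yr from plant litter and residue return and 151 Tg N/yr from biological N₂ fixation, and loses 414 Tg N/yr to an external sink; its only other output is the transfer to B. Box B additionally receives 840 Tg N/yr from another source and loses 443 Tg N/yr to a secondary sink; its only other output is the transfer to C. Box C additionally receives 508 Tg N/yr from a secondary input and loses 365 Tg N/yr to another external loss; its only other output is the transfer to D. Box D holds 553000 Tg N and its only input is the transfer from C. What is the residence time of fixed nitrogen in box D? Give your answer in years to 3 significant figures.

330 yr

Box A: F(A→B) = (1400 + 151) − 414 = 1137.0 Tg N/yr.
Box B: F(B→C) = (1137.0 + 840) − 443 = 1534.0 Tg N/yr.
Box C: F(C→D) = (1534.0 + 508) − 365 = 1677.0 Tg N/yr.
Box D throughput = its input = 1677.0 Tg N/yr; τ = 553000 / 1677.0 = 329.8 yr.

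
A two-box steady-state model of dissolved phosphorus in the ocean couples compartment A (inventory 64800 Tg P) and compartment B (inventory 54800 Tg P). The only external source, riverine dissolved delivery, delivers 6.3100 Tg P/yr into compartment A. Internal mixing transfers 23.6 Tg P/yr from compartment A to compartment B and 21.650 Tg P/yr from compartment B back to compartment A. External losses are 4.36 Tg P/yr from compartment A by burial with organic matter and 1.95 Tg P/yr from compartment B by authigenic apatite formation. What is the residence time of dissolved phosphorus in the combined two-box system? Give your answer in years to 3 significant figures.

19000 yr

Residence time in the combined system uses the total inventory and the total *external* removal — internal exchanges between the two boxes cancel.
M_total = 64800 + 54800 = 119600 Tg P.
ΣF_external_out = 4.36 + 1.95 = 6.3100 Tg P/yr.
τ = M_total / ΣF_ext = 119600 / 6.3100 = 18950 yr.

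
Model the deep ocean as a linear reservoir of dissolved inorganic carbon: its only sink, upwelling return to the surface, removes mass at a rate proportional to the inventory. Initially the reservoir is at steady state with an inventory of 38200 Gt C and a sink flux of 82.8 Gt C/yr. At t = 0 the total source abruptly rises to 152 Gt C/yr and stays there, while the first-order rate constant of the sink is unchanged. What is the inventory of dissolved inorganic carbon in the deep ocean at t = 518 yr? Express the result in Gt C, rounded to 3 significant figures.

τ = M₀/F₀ = 38200/82.8 = 461.4 yr; rate constant k = 1/τ.
New steady state M_∞ = F₁/k = F₁·τ = 152 × 461.4 = 70126 Gt C.
M(t) = M_∞ + (M₀ − M_∞)·e^(−t/τ); t/τ = 518/461.4 = 1.123, so e^(−t/τ) = 0.3254.
M(t) = 70126 − 31930 × 0.3254 = 59738 Gt C.

59700 Gt C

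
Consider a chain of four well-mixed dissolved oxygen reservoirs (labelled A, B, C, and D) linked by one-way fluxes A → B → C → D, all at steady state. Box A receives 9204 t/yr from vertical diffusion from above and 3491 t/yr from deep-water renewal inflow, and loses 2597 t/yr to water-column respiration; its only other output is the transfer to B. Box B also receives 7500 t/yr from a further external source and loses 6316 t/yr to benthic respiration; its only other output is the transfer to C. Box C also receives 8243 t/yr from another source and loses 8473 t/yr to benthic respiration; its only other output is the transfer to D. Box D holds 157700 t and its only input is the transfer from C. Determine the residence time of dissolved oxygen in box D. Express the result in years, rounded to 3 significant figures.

Box A: F(A→B) = (9204 + 3491) − 2597 = 10098 t/yr.
Box B: F(B→C) = (10098 + 7500) − 6316 = 11282 t/yr.
Box C: F(C→D) = (11282 + 8243) − 8473 = 11052 t/yr.
Box D throughput = its input = 11052 t/yr; τ = 157700 / 11052 = 14.27 yr.

14.3 yr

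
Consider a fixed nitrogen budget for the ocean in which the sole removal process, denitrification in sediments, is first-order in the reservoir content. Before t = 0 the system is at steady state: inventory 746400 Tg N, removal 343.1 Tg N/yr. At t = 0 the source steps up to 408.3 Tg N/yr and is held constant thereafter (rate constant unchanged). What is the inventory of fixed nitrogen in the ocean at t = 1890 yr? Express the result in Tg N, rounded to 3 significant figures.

The sink rate constant is k = F₀/M₀ = 343.1/746400 = 0.0004597 yr⁻¹.
Solving dM/dt = F₁ − kM with M(0) = M₀ gives M(t) = F₁/k + (M₀ − F₁/k)·e^(−kt).
F₁/k = 408.3/0.0004597 = 888240 Tg N; kt = 0.0004597 × 1890 = 0.8688, e^(−kt) = 0.4195.
M(1890) = 888240 + (746400 − 888240) × 0.4195 = 888240 − 59500 = 828740 Tg N.

829000 Tg N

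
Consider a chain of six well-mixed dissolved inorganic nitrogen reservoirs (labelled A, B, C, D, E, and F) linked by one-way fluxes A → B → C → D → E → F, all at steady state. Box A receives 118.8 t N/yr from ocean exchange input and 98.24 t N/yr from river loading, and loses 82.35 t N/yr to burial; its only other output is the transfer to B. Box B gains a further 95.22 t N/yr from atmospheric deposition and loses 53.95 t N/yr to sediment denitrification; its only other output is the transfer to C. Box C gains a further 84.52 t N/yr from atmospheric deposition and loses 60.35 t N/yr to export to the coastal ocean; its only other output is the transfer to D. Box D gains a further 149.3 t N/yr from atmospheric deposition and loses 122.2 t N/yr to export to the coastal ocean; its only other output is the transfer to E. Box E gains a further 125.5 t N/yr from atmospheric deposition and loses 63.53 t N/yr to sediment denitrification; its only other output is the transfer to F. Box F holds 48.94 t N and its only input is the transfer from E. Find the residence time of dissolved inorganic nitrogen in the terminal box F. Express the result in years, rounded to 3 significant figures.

Box A: F(A→B) = (118.8 + 98.24) − 82.35 = 134.69 t N/yr.
Box B: F(B→C) = (134.69 + 95.22) − 53.95 = 175.96 t N/yr.
Box C: F(C→D) = (175.96 + 84.52) − 60.35 = 200.13 t N/yr.
Box D: F(D→E) = (200.13 + 149.3) − 122.2 = 227.23 t N/yr.
Box E: F(E→F) = (227.23 + 125.5) − 63.53 = 289.20 t N/yr.
Box F throughput = its input = 289.20 t N/yr; τ = 48.94 / 289.20 = 0.1692 yr.

0.169 yr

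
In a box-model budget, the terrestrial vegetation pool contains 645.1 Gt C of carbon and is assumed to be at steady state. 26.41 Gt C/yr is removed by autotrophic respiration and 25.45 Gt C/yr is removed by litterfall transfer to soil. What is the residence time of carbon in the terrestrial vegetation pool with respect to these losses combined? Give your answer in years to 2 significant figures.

Total removal = 26.41 + 25.45 = 51.860 Gt C/yr.
τ = M / ΣF_out = 645.1 / 51.860 = 12.44 yr.

12 yr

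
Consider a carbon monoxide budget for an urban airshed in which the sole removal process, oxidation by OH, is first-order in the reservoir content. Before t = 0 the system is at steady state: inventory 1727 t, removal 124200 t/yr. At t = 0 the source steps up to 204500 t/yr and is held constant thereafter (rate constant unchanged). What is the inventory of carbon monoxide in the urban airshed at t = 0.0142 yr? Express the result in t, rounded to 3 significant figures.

Residence time τ = M₀/F₀ = 0.01390 yr. The eventual steady state is M_∞ = M₀·(F₁/F₀) = 1727 × 204500/124200 = 2843.6 t.
The anomaly ΔM(t) = M(t) − M_∞ decays as ΔM₀·e^(−t/τ) with ΔM₀ = 1727 − 2843.6 = −1117 t.
At t = 0.0142 yr, e^(−t/τ) = e^(−1.021) = 0.3602, so ΔM = −402.1 t and M = 2843.6 − 402.1 = 2441.4 t.

2440 t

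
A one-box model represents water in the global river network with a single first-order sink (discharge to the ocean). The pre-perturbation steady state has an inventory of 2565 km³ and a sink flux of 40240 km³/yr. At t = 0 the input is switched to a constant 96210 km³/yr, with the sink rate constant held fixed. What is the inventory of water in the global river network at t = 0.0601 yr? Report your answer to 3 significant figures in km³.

The sink rate constant is k = F₀/M₀ = 40240/2565 = 15.69 yr⁻¹.
Solving dM/dt = F₁ − kM with M(0) = M₀ gives M(t) = F₁/k + (M₀ − F₁/k)·e^(−kt).
F₁/k = 96210/15.69 = 6132.7 km³; kt = 15.69 × 0.0601 = 0.9429, e^(−kt) = 0.3895.
M(0.0601) = 6132.7 + (2565 − 6132.7) × 0.3895 = 6132.7 − 1390 = 4743.0 km³.

4740 km³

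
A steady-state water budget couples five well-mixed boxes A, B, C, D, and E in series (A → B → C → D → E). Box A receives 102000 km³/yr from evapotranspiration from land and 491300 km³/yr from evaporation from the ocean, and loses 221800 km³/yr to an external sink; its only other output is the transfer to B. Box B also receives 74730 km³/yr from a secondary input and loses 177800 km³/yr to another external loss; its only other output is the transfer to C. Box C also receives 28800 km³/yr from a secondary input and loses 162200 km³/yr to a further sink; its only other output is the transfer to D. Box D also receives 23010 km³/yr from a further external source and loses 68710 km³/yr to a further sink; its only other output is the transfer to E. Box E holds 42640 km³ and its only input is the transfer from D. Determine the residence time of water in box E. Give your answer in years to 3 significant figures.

Box A: F(A→B) = (102000 + 491300) − 221800 = 371500 km³/yr.
Box B: F(B→C) = (371500 + 74730) − 177800 = 268430 km³/yr.
Box C: F(C→D) = (268430 + 28800) − 162200 = 135030 km³/yr.
Box D: F(D→E) = (135030 + 23010) − 68710 = 89330 km³/yr.
Box E throughput = its input = 89330 km³/yr; τ = 42640 / 89330 = 0.4773 yr.

0.477 yr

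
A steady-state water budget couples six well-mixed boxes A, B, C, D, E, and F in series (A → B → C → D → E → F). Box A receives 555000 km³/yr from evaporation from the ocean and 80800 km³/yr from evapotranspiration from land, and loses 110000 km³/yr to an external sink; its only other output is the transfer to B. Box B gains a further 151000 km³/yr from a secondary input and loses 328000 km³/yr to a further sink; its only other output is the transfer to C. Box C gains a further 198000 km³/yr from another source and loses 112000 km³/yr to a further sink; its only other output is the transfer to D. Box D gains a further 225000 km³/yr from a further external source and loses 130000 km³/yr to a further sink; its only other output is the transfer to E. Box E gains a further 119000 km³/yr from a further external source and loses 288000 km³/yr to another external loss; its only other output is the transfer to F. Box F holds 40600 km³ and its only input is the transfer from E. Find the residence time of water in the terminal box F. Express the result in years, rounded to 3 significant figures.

Box A: F(A→B) = (555000 + 80800) − 110000 = 525800 km³/yr.
Box B: F(B→C) = (525800 + 151000) − 328000 = 348800 km³/yr.
Box C: F(C→D) = (348800 + 198000) − 112000 = 434800 km³/yr.
Box D: F(D→E) = (434800 + 225000) − 130000 = 529800 km³/yr.
Box E: F(E→F) = (529800 + 119000) − 288000 = 360800 km³/yr.
Box F throughput = its input = 360800 km³/yr; τ = 40600 / 360800 = 0.1125 yr.

0.113 yr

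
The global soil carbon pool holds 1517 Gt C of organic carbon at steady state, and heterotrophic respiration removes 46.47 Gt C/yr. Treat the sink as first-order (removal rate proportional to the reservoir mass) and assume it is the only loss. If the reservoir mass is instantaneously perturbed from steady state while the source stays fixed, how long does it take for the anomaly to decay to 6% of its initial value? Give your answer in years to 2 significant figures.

For a linear reservoir the anomaly decays as exp(−t/τ) with τ = M/F = 1517/46.47 = 32.64 yr.
exp(−t/τ) = 0.06 ⇒ t = −τ ln(0.06) = 32.64 × 2.813 = 91.84 yr.

92 yr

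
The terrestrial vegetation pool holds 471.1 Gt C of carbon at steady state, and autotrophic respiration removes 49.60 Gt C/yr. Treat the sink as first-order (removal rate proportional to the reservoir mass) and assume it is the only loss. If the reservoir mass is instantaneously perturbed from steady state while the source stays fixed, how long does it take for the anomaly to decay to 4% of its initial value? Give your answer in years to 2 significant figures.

For a linear reservoir the anomaly decays as exp(−t/τ) with τ = M/F = 471.1/49.60 = 9.498 yr.
exp(−t/τ) = 0.04 ⇒ t = −τ ln(0.04) = 9.498 × 3.219 = 30.57 yr.

31 yr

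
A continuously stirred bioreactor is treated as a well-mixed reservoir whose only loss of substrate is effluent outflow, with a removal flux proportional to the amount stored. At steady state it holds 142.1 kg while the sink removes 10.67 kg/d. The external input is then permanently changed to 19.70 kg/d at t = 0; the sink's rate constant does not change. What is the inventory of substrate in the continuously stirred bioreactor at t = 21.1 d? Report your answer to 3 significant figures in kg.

238 kg

Residence time τ = M₀/F₀ = 13.32 d. The eventual steady state is M_∞ = M₀·(F₁/F₀) = 142.1 × 19.70/10.67 = 262.36 kg.
The anomaly ΔM(t) = M(t) − M_∞ decays as ΔM₀·e^(−t/τ) with ΔM₀ = 142.1 − 262.36 = −120.3 kg.
At t = 21.1 d, e^(−t/τ) = e^(−1.584) = 0.2051, so ΔM = −24.66 kg and M = 262.36 − 24.66 = 237.70 kg.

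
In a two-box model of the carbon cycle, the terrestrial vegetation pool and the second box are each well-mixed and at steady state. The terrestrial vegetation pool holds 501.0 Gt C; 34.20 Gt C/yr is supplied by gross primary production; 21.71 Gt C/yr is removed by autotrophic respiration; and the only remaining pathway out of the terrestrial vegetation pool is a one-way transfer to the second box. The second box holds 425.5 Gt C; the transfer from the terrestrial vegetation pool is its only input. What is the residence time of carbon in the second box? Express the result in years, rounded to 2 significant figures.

34 yr

Balance the terrestrial vegetation pool: ΣF_in = 34.200 Gt C/yr.
Transfer to the second box = ΣF_in − (21.71) = 12.490 Gt C/yr.
At steady state the output of the second box equals its input, 12.490 Gt C/yr.
τ = M / F = 425.5 / 12.490 = 34.07 yr.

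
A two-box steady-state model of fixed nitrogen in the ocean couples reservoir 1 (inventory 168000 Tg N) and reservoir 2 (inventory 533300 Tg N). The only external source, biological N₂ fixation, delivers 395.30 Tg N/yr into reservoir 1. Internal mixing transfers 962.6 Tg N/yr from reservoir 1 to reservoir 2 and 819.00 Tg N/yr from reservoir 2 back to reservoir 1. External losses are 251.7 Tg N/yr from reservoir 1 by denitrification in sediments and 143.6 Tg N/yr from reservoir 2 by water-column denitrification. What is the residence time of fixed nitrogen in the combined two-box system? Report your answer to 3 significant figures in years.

1770 yr

For the system as a whole, the A↔B exchange is internal and contributes nothing to the throughput; only the external sinks remove mass.
M_total = 168000 + 533300 = 701300 Tg N.
ΣF_external_out = 251.7 + 143.6 = 395.30 Tg N/yr.
τ = M_total / ΣF_ext = 701300 / 395.30 = 1774 yr.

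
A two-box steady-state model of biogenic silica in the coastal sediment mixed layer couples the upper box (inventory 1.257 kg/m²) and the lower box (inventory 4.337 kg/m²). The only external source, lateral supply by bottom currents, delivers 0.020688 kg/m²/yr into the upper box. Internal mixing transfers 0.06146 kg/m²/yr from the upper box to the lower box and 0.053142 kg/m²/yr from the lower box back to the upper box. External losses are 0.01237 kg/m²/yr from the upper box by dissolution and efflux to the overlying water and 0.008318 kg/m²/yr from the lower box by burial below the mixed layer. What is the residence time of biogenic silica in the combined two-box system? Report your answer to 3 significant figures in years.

Treat the two boxes together as one reservoir: the mixing fluxes between them are internal recycling, so τ = ΣM / Σ(external losses).
M_total = 1.257 + 4.337 = 5.5940 kg/m².
ΣF_external_out = 0.01237 + 0.008318 = 0.020688 kg/m²/yr.
τ = M_total / ΣF_ext = 5.5940 / 0.020688 = 270.4 yr.

270 yr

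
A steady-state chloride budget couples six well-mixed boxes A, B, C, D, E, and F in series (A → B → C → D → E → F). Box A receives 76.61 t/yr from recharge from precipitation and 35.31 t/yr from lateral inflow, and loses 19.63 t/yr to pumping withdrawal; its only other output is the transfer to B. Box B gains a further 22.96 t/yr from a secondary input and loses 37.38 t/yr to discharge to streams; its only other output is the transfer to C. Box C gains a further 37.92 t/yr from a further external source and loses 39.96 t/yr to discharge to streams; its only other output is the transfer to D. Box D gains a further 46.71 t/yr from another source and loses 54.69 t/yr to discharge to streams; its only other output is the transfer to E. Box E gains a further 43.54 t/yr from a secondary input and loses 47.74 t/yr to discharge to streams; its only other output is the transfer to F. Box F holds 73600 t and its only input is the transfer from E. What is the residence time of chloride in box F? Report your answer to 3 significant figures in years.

Box A: F(A→B) = (76.61 + 35.31) − 19.63 = 92.290 t/yr.
Box B: F(B→C) = (92.290 + 22.96) − 37.38 = 77.870 t/yr.
Box C: F(C→D) = (77.870 + 37.92) − 39.96 = 75.830 t/yr.
Box D: F(D→E) = (75.830 + 46.71) − 54.69 = 67.850 t/yr.
Box E: F(E→F) = (67.850 + 43.54) − 47.74 = 63.650 t/yr.
Box F throughput = its input = 63.650 t/yr; τ = 73600 / 63.650 = 1156 yr.

1160 yr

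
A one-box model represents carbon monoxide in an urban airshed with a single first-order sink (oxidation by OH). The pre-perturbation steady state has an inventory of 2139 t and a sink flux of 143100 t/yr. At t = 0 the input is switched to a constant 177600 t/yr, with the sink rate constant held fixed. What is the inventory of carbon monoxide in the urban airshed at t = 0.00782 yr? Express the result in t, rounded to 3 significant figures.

2350 t

τ = M₀/F₀ = 2139/143100 = 0.01495 yr; rate constant k = 1/τ.
New steady state M_∞ = F₁/k = F₁·τ = 177600 × 0.01495 = 2654.7 t.
M(t) = M_∞ + (M₀ − M_∞)·e^(−t/τ); t/τ = 0.00782/0.01495 = 0.5232, so e^(−t/τ) = 0.5926.
M(t) = 2654.7 − 515.7 × 0.5926 = 2349.1 t.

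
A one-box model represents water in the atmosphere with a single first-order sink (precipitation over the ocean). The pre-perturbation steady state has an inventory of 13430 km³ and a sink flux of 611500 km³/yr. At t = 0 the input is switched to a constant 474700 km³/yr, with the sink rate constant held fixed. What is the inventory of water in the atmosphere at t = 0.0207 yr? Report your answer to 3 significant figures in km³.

11600 km³

Residence time τ = M₀/F₀ = 0.02196 yr. The eventual steady state is M_∞ = M₀·(F₁/F₀) = 13430 × 474700/611500 = 10426 km³.
The anomaly ΔM(t) = M(t) − M_∞ decays as ΔM₀·e^(−t/τ) with ΔM₀ = 13430 − 10426 = 3004 km³.
At t = 0.0207 yr, e^(−t/τ) = e^(−0.9425) = 0.3896, so ΔM = 1171 km³ and M = 10426 + 1171 = 11596 km³.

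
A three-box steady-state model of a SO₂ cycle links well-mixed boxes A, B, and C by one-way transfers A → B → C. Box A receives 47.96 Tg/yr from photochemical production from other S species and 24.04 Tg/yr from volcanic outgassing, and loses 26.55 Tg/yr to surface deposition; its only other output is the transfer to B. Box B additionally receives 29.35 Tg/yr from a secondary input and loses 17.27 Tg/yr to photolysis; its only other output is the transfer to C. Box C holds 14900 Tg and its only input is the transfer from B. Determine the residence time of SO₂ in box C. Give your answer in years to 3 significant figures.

Box A: F(A→B) = (47.96 + 24.04) − 26.55 = 45.450 Tg/yr.
Box B: F(B→C) = (45.450 + 29.35) − 17.27 = 57.530 Tg/yr.
Box C throughput = its input = 57.530 Tg/yr; τ = 14900 / 57.530 = 259.0 yr.

259 yr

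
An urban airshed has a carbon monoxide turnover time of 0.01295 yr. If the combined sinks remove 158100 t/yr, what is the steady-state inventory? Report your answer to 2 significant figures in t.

2000 t

τ = M/F ⇒ M = τ × F = 0.01295 × 158100 = 2047 t.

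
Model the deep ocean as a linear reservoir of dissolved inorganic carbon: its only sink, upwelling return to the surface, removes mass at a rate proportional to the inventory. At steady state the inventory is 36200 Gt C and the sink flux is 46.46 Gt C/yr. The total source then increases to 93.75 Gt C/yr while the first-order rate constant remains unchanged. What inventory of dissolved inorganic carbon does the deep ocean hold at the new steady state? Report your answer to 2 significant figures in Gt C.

73000 Gt C

Rate constant k = F/M = 46.46 / 36200 = 0.001283 yr⁻¹.
At the new steady state, source = k·M_new ⇒ M_new = 93.75 / 0.001283 = 73050 Gt C.
(Equivalently M_new = M × F_new/F_old = 36200 × 93.75/46.46.)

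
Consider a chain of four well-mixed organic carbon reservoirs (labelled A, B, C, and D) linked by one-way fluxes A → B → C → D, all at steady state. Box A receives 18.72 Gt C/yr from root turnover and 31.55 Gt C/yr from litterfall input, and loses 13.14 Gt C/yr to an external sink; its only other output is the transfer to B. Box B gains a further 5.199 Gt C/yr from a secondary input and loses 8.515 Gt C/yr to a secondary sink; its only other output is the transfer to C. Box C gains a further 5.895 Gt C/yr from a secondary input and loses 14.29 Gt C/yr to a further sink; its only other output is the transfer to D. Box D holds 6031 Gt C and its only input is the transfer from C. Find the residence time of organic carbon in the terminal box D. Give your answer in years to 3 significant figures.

Box A: F(A→B) = (18.72 + 31.55) − 13.14 = 37.130 Gt C/yr.
Box B: F(B→C) = (37.130 + 5.199) − 8.515 = 33.814 Gt C/yr.
Box C: F(C→D) = (33.814 + 5.895) − 14.29 = 25.419 Gt C/yr.
Box D throughput = its input = 25.419 Gt C/yr; τ = 6031 / 25.419 = 237.3 yr.

237 yr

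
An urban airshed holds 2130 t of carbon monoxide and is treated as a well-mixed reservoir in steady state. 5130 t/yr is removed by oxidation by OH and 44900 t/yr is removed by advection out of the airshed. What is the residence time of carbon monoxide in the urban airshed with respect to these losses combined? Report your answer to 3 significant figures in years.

0.0426 yr

Total removal = 5130 + 44900 = 50030 t/yr.
τ = M / ΣF_out = 2130 / 50030 = 0.04257 yr.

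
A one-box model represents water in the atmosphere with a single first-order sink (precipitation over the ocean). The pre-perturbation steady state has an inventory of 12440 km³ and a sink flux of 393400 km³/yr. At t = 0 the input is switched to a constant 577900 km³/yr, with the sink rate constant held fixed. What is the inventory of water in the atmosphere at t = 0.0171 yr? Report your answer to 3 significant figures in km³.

τ = M₀/F₀ = 12440/393400 = 0.03162 yr; rate constant k = 1/τ.
New steady state M_∞ = F₁/k = F₁·τ = 577900 × 0.03162 = 18274 km³.
M(t) = M_∞ + (M₀ − M_∞)·e^(−t/τ); t/τ = 0.0171/0.03162 = 0.5408, so e^(−t/τ) = 0.5823.
M(t) = 18274 − 5834 × 0.5823 = 14877 km³.

14900 km³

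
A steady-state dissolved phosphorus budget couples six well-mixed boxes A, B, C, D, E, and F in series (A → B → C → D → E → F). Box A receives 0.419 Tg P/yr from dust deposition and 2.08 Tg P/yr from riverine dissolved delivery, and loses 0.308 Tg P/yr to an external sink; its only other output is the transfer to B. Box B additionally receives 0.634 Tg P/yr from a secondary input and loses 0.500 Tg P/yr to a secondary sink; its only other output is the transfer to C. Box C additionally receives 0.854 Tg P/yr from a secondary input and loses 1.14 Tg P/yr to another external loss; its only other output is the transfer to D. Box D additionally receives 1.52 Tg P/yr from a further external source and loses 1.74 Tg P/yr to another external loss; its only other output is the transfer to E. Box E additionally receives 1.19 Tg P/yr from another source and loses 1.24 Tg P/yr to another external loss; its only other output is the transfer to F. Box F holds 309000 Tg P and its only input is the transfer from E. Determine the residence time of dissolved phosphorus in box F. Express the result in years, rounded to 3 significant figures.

175000 yr

Box A: F(A→B) = (0.419 + 2.08) − 0.308 = 2.1910 Tg P/yr.
Box B: F(B→C) = (2.1910 + 0.634) − 0.500 = 2.3250 Tg P/yr.
Box C: F(C→D) = (2.3250 + 0.854) − 1.14 = 2.0390 Tg P/yr.
Box D: F(D→E) = (2.0390 + 1.52) − 1.74 = 1.8190 Tg P/yr.
Box E: F(E→F) = (1.8190 + 1.19) − 1.24 = 1.7690 Tg P/yr.
Box F throughput = its input = 1.7690 Tg P/yr; τ = 309000 / 1.7690 = 174700 yr.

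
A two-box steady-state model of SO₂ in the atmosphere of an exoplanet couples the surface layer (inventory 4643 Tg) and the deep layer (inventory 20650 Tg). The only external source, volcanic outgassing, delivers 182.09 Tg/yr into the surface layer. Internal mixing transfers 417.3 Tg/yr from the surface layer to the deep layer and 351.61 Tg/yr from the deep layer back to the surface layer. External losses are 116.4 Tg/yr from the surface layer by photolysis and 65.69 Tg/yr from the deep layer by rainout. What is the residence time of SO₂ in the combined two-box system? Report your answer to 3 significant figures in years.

139 yr

For the system as a whole, the A↔B exchange is internal and contributes nothing to the throughput; only the external sinks remove mass.
M_total = 4643 + 20650 = 25293 Tg.
ΣF_external_out = 116.4 + 65.69 = 182.09 Tg/yr.
τ = M_total / ΣF_ext = 25293 / 182.09 = 138.9 yr.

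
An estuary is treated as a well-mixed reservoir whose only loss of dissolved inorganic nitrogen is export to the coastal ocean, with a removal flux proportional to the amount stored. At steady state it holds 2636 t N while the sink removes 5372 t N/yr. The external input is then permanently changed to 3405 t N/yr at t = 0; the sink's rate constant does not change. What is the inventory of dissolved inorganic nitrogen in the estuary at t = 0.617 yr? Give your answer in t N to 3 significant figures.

τ = M₀/F₀ = 2636/5372 = 0.4907 yr; rate constant k = 1/τ.
New steady state M_∞ = F₁/k = F₁·τ = 3405 × 0.4907 = 1670.8 t N.
M(t) = M_∞ + (M₀ − M_∞)·e^(−t/τ); t/τ = 0.617/0.4907 = 1.257, so e^(−t/τ) = 0.2844.
M(t) = 1670.8 + 965.2 × 0.2844 = 1945.3 t N.

1950 t N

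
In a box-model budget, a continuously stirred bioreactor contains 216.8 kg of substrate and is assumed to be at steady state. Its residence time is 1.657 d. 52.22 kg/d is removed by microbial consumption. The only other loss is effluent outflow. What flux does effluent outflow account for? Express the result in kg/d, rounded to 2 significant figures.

79 kg/d

Total removal F = M/τ = 216.8 / 1.657 = 130.8 kg/d.
Effluent outflow = F − (52.22) = 130.8 − 52.22 = 78.62 kg/d.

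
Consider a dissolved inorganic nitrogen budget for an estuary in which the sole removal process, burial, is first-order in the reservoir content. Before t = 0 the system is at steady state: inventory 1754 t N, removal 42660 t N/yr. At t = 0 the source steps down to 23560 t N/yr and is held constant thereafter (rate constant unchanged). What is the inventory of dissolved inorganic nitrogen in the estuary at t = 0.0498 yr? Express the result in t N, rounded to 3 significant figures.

τ = M₀/F₀ = 1754/42660 = 0.04112 yr; rate constant k = 1/τ.
New steady state M_∞ = F₁/k = F₁·τ = 23560 × 0.04112 = 968.69 t N.
M(t) = M_∞ + (M₀ − M_∞)·e^(−t/τ); t/τ = 0.0498/0.04112 = 1.211, so e^(−t/τ) = 0.2978.
M(t) = 968.69 + 785.3 × 0.2978 = 1202.6 t N.

1200 t N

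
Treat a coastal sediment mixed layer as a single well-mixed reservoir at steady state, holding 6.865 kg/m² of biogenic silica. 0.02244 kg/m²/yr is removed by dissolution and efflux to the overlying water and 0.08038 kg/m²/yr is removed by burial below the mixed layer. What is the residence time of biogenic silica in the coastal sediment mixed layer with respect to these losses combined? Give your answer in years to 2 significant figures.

Total removal = 0.02244 + 0.08038 = 0.10282 kg/m²/yr.
τ = M / ΣF_out = 6.865 / 0.10282 = 66.77 yr.

67 yr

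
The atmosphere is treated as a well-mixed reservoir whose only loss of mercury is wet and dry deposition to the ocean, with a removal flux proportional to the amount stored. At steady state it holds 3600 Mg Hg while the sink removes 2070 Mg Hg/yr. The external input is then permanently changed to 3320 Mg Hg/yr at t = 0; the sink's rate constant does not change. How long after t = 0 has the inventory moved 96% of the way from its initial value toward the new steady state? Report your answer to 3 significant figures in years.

5.60 yr

τ = M₀/F₀ = 3600/2070 = 1.739 yr.
The remaining gap fraction is e^(−t/τ); 96% covered ⇒ e^(−t/τ) = 0.0400.
t = −τ ln(0.0400) = 1.739 × 3.219 = 5.598 yr.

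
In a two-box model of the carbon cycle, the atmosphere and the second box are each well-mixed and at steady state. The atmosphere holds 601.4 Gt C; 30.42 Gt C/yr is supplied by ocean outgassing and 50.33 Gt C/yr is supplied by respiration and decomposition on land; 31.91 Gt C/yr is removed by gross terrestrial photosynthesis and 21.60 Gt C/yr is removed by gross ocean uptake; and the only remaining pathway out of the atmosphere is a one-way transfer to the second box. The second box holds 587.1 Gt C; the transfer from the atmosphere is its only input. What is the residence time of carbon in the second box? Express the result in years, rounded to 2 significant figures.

22 yr

Balance the atmosphere: ΣF_in = 30.42 + 50.33 = 80.750 Gt C/yr.
Transfer to the second box = ΣF_in − (31.91 + 21.60) = 27.240 Gt C/yr.
At steady state the output of the second box equals its input, 27.240 Gt C/yr.
τ = M / F = 587.1 / 27.240 = 21.55 yr.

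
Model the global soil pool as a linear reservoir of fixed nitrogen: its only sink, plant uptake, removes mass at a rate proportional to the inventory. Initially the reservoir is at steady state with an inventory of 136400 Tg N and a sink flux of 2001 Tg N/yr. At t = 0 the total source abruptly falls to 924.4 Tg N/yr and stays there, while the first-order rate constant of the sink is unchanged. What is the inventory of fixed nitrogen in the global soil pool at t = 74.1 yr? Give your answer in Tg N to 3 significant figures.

τ = M₀/F₀ = 136400/2001 = 68.17 yr; rate constant k = 1/τ.
New steady state M_∞ = F₁/k = F₁·τ = 924.4 × 68.17 = 63013 Tg N.
M(t) = M_∞ + (M₀ − M_∞)·e^(−t/τ); t/τ = 74.1/68.17 = 1.087, so e^(−t/τ) = 0.3372.
M(t) = 63013 + 73390 × 0.3372 = 87759 Tg N.

87800 Tg N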